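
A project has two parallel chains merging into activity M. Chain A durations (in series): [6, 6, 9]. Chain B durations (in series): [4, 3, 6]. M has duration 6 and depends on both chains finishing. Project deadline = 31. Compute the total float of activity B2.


Forward pass: ES(B2) = sum of predecessors on chain B = 4
EF = ES + duration = 4 + 3 = 7
Backward pass: LF(M) = deadline = 31; LS(M) = 31 - 6 = 25
LF(B2) = LS(M) - sum(successors on chain B) = 25 - 6 = 19
LS = LF - duration = 19 - 3 = 16
Total float = LS - ES = 16 - 4 = 12

12


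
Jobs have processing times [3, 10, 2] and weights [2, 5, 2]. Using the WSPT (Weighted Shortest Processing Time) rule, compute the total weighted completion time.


Compute p/w ratios and sort ascending (WSPT): [(2, 2), (3, 2), (10, 5)]
Compute weighted completion times:
  Job (p=2,w=2): C=2, w*C=2*2=4
  Job (p=3,w=2): C=5, w*C=2*5=10
  Job (p=10,w=5): C=15, w*C=5*15=75
Total weighted completion time = 89

89


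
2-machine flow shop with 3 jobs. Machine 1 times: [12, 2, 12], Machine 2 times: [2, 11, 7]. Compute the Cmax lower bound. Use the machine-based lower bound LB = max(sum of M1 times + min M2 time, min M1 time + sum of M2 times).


LB1 = sum(M1 times) + min(M2 times) = 26 + 2 = 28
LB2 = min(M1 times) + sum(M2 times) = 2 + 20 = 22
Lower bound = max(LB1, LB2) = max(28, 22) = 28

28


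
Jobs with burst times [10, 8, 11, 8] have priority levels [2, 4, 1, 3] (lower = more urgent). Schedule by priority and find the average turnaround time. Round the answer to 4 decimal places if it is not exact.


Sort by priority (ascending = highest first):
Order: [(1, 11), (2, 10), (3, 8), (4, 8)]
Completion times:
  Priority 1, burst=11, C=11
  Priority 2, burst=10, C=21
  Priority 3, burst=8, C=29
  Priority 4, burst=8, C=37
Average turnaround = 98/4 = 24.5

24.5


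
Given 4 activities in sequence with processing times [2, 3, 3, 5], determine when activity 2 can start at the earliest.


Activity 2 starts after activities 1 through 1 complete.
Predecessor durations: [2]
ES = 2 = 2

2


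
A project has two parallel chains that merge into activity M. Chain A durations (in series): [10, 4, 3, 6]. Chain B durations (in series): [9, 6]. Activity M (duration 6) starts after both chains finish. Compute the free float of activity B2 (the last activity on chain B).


ES(B2) = sum of predecessors on chain B = 9
EF(B2) = ES + duration = 9 + 6 = 15
Successor of B2 is M. ES(M) = max(sum(A), sum(B)) = max(23, 15) = 23
Free float = ES(successor) - EF(current) = 23 - 15 = 8

8


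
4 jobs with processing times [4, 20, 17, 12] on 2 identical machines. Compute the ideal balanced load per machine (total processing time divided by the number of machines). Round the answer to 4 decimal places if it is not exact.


Total processing time = 4 + 20 + 17 + 12 = 53
Number of machines = 2
Ideal balanced load = 53 / 2 = 26.5

26.5


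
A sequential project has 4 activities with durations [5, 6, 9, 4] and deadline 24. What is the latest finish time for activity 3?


LF(activity 3) = deadline - sum of successor durations
Successors: activities 4 through 4 with durations [4]
Sum of successor durations = 4
LF = 24 - 4 = 20

20


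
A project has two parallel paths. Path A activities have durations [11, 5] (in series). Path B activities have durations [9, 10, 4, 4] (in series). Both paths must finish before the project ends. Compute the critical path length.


Path A total = 11 + 5 = 16
Path B total = 9 + 10 + 4 + 4 = 27
Critical path = longest path = max(16, 27) = 27

27


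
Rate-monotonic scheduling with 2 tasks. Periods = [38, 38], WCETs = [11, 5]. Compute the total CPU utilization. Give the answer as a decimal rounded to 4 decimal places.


Compute individual utilizations (exact fractions):
  Task 1: C/T = 11/38 (approx. 0.2895)
  Task 2: C/T = 5/38 (approx. 0.1316)
Total utilization U = 11/38 + 5/38 = 8/19
Rounded to 4 decimal places: U = 0.4211
RM (Liu & Layland) bound for 2 tasks = 0.828427; compare with U = 8/19 (approx. 0.421053)
U <= bound, so schedulable by RM sufficient condition.

0.4211


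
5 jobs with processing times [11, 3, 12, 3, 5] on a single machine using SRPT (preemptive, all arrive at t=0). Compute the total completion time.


Since all jobs arrive at t=0, SRPT equals SPT ordering.
SPT order: [3, 3, 5, 11, 12]
Completion times:
  Job 1: p=3, C=3
  Job 2: p=3, C=6
  Job 3: p=5, C=11
  Job 4: p=11, C=22
  Job 5: p=12, C=34
Total completion time = 3 + 6 + 11 + 22 + 34 = 76

76


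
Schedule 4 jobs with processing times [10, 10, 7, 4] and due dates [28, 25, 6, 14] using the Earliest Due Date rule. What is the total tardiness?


Sort by due date (EDD order): [(7, 6), (4, 14), (10, 25), (10, 28)]
Compute completion times and tardiness:
  Job 1: p=7, d=6, C=7, tardiness=max(0,7-6)=1
  Job 2: p=4, d=14, C=11, tardiness=max(0,11-14)=0
  Job 3: p=10, d=25, C=21, tardiness=max(0,21-25)=0
  Job 4: p=10, d=28, C=31, tardiness=max(0,31-28)=3
Total tardiness = 4

4


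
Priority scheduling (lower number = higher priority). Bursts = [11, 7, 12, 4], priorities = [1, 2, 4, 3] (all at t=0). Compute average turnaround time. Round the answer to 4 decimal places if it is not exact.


Sort by priority (ascending = highest first):
Order: [(1, 11), (2, 7), (3, 4), (4, 12)]
Completion times:
  Priority 1, burst=11, C=11
  Priority 2, burst=7, C=18
  Priority 3, burst=4, C=22
  Priority 4, burst=12, C=34
Average turnaround = 85/4 = 21.25

21.25


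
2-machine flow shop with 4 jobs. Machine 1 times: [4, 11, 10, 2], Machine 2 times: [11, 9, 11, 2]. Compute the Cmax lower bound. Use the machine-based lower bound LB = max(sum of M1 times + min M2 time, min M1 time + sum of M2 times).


LB1 = sum(M1 times) + min(M2 times) = 27 + 2 = 29
LB2 = min(M1 times) + sum(M2 times) = 2 + 33 = 35
Lower bound = max(LB1, LB2) = max(29, 35) = 35

35


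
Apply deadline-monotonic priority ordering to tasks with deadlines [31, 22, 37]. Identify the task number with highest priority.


Sort tasks by relative deadline (ascending):
  Task 2: deadline = 22
  Task 1: deadline = 31
  Task 3: deadline = 37
Priority order (highest first): [2, 1, 3]
Highest priority task = 2

2


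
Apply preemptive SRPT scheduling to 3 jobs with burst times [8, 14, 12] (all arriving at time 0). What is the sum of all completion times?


Since all jobs arrive at t=0, SRPT equals SPT ordering.
SPT order: [8, 12, 14]
Completion times:
  Job 1: p=8, C=8
  Job 2: p=12, C=20
  Job 3: p=14, C=34
Total completion time = 8 + 20 + 34 = 62

62


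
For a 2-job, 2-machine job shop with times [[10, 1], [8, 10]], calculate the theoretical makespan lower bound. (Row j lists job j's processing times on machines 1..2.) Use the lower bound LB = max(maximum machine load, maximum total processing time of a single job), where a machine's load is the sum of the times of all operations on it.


Machine loads:
  Machine 1: 10 + 8 = 18
  Machine 2: 1 + 10 = 11
Max machine load = 18
Job totals:
  Job 1: 11
  Job 2: 18
Max job total = 18
Lower bound = max(18, 18) = 18

18


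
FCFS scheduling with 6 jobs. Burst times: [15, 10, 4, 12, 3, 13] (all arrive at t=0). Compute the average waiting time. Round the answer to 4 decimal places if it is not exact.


FCFS order (as given): [15, 10, 4, 12, 3, 13]
Waiting times:
  Job 1: wait = 0
  Job 2: wait = 15
  Job 3: wait = 25
  Job 4: wait = 29
  Job 5: wait = 41
  Job 6: wait = 44
Sum of waiting times = 154
Average waiting time = 154/6 = 25.6667

25.6667


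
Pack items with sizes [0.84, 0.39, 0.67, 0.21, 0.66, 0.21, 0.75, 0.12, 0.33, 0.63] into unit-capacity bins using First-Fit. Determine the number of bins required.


Place items sequentially using First-Fit:
  Item 0.84 -> new Bin 1
  Item 0.39 -> new Bin 2
  Item 0.67 -> new Bin 3
  Item 0.21 -> Bin 2 (now 0.6)
  Item 0.66 -> new Bin 4
  Item 0.21 -> Bin 2 (now 0.81)
  Item 0.75 -> new Bin 5
  Item 0.12 -> Bin 1 (now 0.96)
  Item 0.33 -> Bin 3 (now 1.0)
  Item 0.63 -> new Bin 6
Total bins used = 6

6


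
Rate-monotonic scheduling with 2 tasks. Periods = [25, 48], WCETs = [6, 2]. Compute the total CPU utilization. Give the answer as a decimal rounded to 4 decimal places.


Compute individual utilizations (exact fractions):
  Task 1: C/T = 6/25 (approx. 0.24)
  Task 2: C/T = 2/48 = 1/24 (approx. 0.0417)
Total utilization U = 6/25 + 1/24 = 169/600
Rounded to 4 decimal places: U = 0.2817
RM (Liu & Layland) bound for 2 tasks = 0.828427; compare with U = 169/600 (approx. 0.281667)
U <= bound, so schedulable by RM sufficient condition.

0.2817


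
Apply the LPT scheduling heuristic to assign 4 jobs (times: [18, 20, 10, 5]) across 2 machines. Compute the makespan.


Sort jobs in decreasing order (LPT): [20, 18, 10, 5]
Assign each job to the least loaded machine:
  Machine 1: jobs [20, 5], load = 25
  Machine 2: jobs [18, 10], load = 28
Makespan = max load = 28

28


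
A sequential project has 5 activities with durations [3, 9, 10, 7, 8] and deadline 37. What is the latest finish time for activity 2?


LF(activity 2) = deadline - sum of successor durations
Successors: activities 3 through 5 with durations [10, 7, 8]
Sum of successor durations = 25
LF = 37 - 25 = 12

12


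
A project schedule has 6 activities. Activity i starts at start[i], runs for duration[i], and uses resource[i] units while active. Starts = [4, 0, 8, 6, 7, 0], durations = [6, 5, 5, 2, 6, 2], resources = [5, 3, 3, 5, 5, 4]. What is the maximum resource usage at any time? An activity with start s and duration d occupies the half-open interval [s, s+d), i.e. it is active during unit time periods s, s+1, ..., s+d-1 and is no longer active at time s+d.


Each activity i is active on [start_i, start_i + duration_i).
Compute total resource usage per time slot:
  t=0: active resources = [3, 4], total = 7
  t=1: active resources = [3, 4], total = 7
  t=2: active resources = [3], total = 3
  t=3: active resources = [3], total = 3
  t=4: active resources = [5, 3], total = 8
  t=5: active resources = [5], total = 5
  t=6: active resources = [5, 5], total = 10
  t=7: active resources = [5, 5, 5], total = 15
  t=8: active resources = [5, 3, 5], total = 13
  t=9: active resources = [5, 3, 5], total = 13
  t=10: active resources = [3, 5], total = 8
  t=11: active resources = [3, 5], total = 8
  t=12: active resources = [3, 5], total = 8
Peak resource demand = 15

15


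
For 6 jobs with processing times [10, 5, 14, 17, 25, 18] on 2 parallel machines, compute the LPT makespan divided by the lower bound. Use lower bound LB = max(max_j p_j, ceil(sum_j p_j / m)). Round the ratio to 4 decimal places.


LPT order: [25, 18, 17, 14, 10, 5]
Machine loads after assignment: [44, 45]
LPT makespan = 45
Lower bound = max(max_job, ceil(total/2)) = max(25, 45) = 45
Ratio = 45 / 45 = 1.0

1.0


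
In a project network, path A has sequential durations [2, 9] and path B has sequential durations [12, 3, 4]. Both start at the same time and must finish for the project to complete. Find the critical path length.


Path A total = 2 + 9 = 11
Path B total = 12 + 3 + 4 = 19
Critical path = longest path = max(11, 19) = 19

19


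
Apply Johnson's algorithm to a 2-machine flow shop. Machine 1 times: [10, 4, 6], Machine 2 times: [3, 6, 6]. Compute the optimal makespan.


Apply Johnson's rule:
  Group 1 (a <= b): [(2, 4, 6), (3, 6, 6)]
  Group 2 (a > b): [(1, 10, 3)]
Optimal job order: [2, 3, 1]
Schedule:
  Job 2: M1 done at 4, M2 done at 10
  Job 3: M1 done at 10, M2 done at 16
  Job 1: M1 done at 20, M2 done at 23
Makespan = 23

23


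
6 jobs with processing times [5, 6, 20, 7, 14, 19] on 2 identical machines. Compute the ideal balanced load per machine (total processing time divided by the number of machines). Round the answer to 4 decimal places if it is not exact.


Total processing time = 5 + 6 + 20 + 7 + 14 + 19 = 71
Number of machines = 2
Ideal balanced load = 71 / 2 = 35.5

35.5


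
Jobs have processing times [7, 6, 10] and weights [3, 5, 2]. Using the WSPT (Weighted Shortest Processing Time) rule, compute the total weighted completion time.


Compute p/w ratios and sort ascending (WSPT): [(6, 5), (7, 3), (10, 2)]
Compute weighted completion times:
  Job (p=6,w=5): C=6, w*C=5*6=30
  Job (p=7,w=3): C=13, w*C=3*13=39
  Job (p=10,w=2): C=23, w*C=2*23=46
Total weighted completion time = 115

115


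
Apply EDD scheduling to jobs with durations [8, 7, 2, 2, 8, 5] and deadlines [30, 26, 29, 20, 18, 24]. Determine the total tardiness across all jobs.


Sort by due date (EDD order): [(8, 18), (2, 20), (5, 24), (7, 26), (2, 29), (8, 30)]
Compute completion times and tardiness:
  Job 1: p=8, d=18, C=8, tardiness=max(0,8-18)=0
  Job 2: p=2, d=20, C=10, tardiness=max(0,10-20)=0
  Job 3: p=5, d=24, C=15, tardiness=max(0,15-24)=0
  Job 4: p=7, d=26, C=22, tardiness=max(0,22-26)=0
  Job 5: p=2, d=29, C=24, tardiness=max(0,24-29)=0
  Job 6: p=8, d=30, C=32, tardiness=max(0,32-30)=2
Total tardiness = 2

2


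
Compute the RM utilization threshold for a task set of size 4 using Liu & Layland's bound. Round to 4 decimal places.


Compute 2^(1/4) = 1.1892071150
Subtract 1: 1.1892071150 - 1 = 0.1892071150
Multiply by n: 4 * 0.1892071150 = 0.7568284600
Round to 4 dp: 0.7568

0.7568


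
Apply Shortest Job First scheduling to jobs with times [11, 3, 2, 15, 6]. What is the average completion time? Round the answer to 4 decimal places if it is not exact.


SJF order (ascending): [2, 3, 6, 11, 15]
Completion times:
  Job 1: burst=2, C=2
  Job 2: burst=3, C=5
  Job 3: burst=6, C=11
  Job 4: burst=11, C=22
  Job 5: burst=15, C=37
Average completion = 77/5 = 15.4

15.4


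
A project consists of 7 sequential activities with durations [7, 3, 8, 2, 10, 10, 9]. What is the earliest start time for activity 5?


Activity 5 starts after activities 1 through 4 complete.
Predecessor durations: [7, 3, 8, 2]
ES = 7 + 3 + 8 + 2 = 20

20


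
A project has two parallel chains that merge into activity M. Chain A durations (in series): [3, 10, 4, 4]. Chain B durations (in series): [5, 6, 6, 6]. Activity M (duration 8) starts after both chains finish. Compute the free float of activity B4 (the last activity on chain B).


ES(B4) = sum of predecessors on chain B = 17
EF(B4) = ES + duration = 17 + 6 = 23
Successor of B4 is M. ES(M) = max(sum(A), sum(B)) = max(21, 23) = 23
Free float = ES(successor) - EF(current) = 23 - 23 = 0

0


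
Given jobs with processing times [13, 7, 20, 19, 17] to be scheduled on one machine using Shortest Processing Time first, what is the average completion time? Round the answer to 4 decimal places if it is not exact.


Sort jobs by processing time (SPT order): [7, 13, 17, 19, 20]
Compute completion times sequentially:
  Job 1: processing = 7, completes at 7
  Job 2: processing = 13, completes at 20
  Job 3: processing = 17, completes at 37
  Job 4: processing = 19, completes at 56
  Job 5: processing = 20, completes at 76
Sum of completion times = 196
Average completion time = 196/5 = 39.2

39.2


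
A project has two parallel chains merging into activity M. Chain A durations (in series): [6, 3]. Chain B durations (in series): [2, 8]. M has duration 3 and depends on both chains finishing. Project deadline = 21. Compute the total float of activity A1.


Forward pass: ES(A1) = sum of predecessors on chain A = 0
EF = ES + duration = 0 + 6 = 6
Backward pass: LF(M) = deadline = 21; LS(M) = 21 - 3 = 18
LF(A1) = LS(M) - sum(successors on chain A) = 18 - 3 = 15
LS = LF - duration = 15 - 6 = 9
Total float = LS - ES = 9 - 0 = 9

9


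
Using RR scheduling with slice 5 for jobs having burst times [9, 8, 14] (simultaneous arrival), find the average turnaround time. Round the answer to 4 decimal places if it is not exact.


Time quantum = 5
Execution trace:
  J1 runs 5 units, time = 5
  J2 runs 5 units, time = 10
  J3 runs 5 units, time = 15
  J1 runs 4 units, time = 19
  J2 runs 3 units, time = 22
  J3 runs 5 units, time = 27
  J3 runs 4 units, time = 31
Finish times: [19, 22, 31]
Average turnaround = 72/3 = 24.0

24.0


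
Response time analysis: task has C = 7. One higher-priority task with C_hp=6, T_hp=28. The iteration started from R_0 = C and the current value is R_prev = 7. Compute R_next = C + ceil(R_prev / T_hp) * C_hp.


R_next = C + ceil(R_prev / T_hp) * C_hp
ceil(7 / 28) = ceil(0.25) = 1
Interference = 1 * 6 = 6
R_next = 7 + 6 = 13

13


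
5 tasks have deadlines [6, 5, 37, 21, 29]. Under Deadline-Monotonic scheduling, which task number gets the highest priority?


Sort tasks by relative deadline (ascending):
  Task 2: deadline = 5
  Task 1: deadline = 6
  Task 4: deadline = 21
  Task 5: deadline = 29
  Task 3: deadline = 37
Priority order (highest first): [2, 1, 4, 5, 3]
Highest priority task = 2

2


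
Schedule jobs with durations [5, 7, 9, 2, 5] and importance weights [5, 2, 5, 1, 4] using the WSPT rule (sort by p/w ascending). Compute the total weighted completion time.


Compute p/w ratios and sort ascending (WSPT): [(5, 5), (5, 4), (9, 5), (2, 1), (7, 2)]
Compute weighted completion times:
  Job (p=5,w=5): C=5, w*C=5*5=25
  Job (p=5,w=4): C=10, w*C=4*10=40
  Job (p=9,w=5): C=19, w*C=5*19=95
  Job (p=2,w=1): C=21, w*C=1*21=21
  Job (p=7,w=2): C=28, w*C=2*28=56
Total weighted completion time = 237

237


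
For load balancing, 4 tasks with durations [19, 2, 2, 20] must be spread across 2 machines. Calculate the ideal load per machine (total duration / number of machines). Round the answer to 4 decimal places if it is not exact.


Total processing time = 19 + 2 + 2 + 20 = 43
Number of machines = 2
Ideal balanced load = 43 / 2 = 21.5

21.5


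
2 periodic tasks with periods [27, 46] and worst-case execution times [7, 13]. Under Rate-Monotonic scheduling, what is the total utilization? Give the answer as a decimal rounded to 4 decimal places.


Compute individual utilizations (exact fractions):
  Task 1: C/T = 7/27 (approx. 0.2593)
  Task 2: C/T = 13/46 (approx. 0.2826)
Total utilization U = 7/27 + 13/46 = 673/1242
Rounded to 4 decimal places: U = 0.5419
RM (Liu & Layland) bound for 2 tasks = 0.828427; compare with U = 673/1242 (approx. 0.541868)
U <= bound, so schedulable by RM sufficient condition.

0.5419


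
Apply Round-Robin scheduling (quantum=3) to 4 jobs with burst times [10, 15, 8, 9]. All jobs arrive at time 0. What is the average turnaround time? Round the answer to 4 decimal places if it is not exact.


Time quantum = 3
Execution trace:
  J1 runs 3 units, time = 3
  J2 runs 3 units, time = 6
  J3 runs 3 units, time = 9
  J4 runs 3 units, time = 12
  J1 runs 3 units, time = 15
  J2 runs 3 units, time = 18
  J3 runs 3 units, time = 21
  J4 runs 3 units, time = 24
  J1 runs 3 units, time = 27
  J2 runs 3 units, time = 30
  J3 runs 2 units, time = 32
  J4 runs 3 units, time = 35
  J1 runs 1 units, time = 36
  J2 runs 3 units, time = 39
  J2 runs 3 units, time = 42
Finish times: [36, 42, 32, 35]
Average turnaround = 145/4 = 36.25

36.25


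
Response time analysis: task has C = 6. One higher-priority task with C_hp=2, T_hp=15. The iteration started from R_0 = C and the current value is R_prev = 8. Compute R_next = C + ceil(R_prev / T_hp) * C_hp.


R_next = C + ceil(R_prev / T_hp) * C_hp
ceil(8 / 15) = ceil(0.5333) = 1
Interference = 1 * 2 = 2
R_next = 6 + 2 = 8
R_next = R_prev, so the iteration has converged (response time = 8).

8


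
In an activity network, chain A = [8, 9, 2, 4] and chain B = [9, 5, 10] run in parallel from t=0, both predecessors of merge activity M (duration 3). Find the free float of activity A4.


ES(A4) = sum of predecessors on chain A = 19
EF(A4) = ES + duration = 19 + 4 = 23
Successor of A4 is M. ES(M) = max(sum(A), sum(B)) = max(23, 24) = 24
Free float = ES(successor) - EF(current) = 24 - 23 = 1

1


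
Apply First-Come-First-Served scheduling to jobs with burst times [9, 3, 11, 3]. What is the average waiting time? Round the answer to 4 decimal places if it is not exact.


FCFS order (as given): [9, 3, 11, 3]
Waiting times:
  Job 1: wait = 0
  Job 2: wait = 9
  Job 3: wait = 12
  Job 4: wait = 23
Sum of waiting times = 44
Average waiting time = 44/4 = 11.0

11.0


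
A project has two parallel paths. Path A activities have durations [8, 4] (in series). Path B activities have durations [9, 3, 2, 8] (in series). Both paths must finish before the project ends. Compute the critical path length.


Path A total = 8 + 4 = 12
Path B total = 9 + 3 + 2 + 8 = 22
Critical path = longest path = max(12, 22) = 22

22


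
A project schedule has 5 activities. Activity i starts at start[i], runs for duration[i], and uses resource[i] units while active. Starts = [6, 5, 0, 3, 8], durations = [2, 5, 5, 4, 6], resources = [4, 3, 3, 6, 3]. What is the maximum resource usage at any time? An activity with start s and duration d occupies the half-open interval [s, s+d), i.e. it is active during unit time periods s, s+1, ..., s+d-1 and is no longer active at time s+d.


Each activity i is active on [start_i, start_i + duration_i).
Compute total resource usage per time slot:
  t=0: active resources = [3], total = 3
  t=1: active resources = [3], total = 3
  t=2: active resources = [3], total = 3
  t=3: active resources = [3, 6], total = 9
  t=4: active resources = [3, 6], total = 9
  t=5: active resources = [3, 6], total = 9
  t=6: active resources = [4, 3, 6], total = 13
  t=7: active resources = [4, 3], total = 7
  t=8: active resources = [3, 3], total = 6
  t=9: active resources = [3, 3], total = 6
  t=10: active resources = [3], total = 3
  t=11: active resources = [3], total = 3
  t=12: active resources = [3], total = 3
  t=13: active resources = [3], total = 3
Peak resource demand = 13

13


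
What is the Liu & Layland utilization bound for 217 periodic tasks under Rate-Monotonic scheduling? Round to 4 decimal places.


Compute 2^(1/217) = 1.0031993336
Subtract 1: 1.0031993336 - 1 = 0.0031993336
Multiply by n: 217 * 0.0031993336 = 0.6942553912
Round to 4 dp: 0.6943

0.6943


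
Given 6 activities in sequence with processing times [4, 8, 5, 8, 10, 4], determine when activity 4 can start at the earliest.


Activity 4 starts after activities 1 through 3 complete.
Predecessor durations: [4, 8, 5]
ES = 4 + 8 + 5 = 17

17


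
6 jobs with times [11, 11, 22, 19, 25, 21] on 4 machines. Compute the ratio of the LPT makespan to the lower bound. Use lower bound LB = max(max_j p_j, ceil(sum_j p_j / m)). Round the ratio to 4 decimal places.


LPT order: [25, 22, 21, 19, 11, 11]
Machine loads after assignment: [25, 22, 32, 30]
LPT makespan = 32
Lower bound = max(max_job, ceil(total/4)) = max(25, 28) = 28
Ratio = 32 / 28 = 1.1429

1.1429


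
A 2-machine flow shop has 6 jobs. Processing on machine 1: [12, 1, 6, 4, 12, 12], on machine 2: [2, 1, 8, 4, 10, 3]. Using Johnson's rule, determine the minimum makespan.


Apply Johnson's rule:
  Group 1 (a <= b): [(2, 1, 1), (4, 4, 4), (3, 6, 8)]
  Group 2 (a > b): [(5, 12, 10), (6, 12, 3), (1, 12, 2)]
Optimal job order: [2, 4, 3, 5, 6, 1]
Schedule:
  Job 2: M1 done at 1, M2 done at 2
  Job 4: M1 done at 5, M2 done at 9
  Job 3: M1 done at 11, M2 done at 19
  Job 5: M1 done at 23, M2 done at 33
  Job 6: M1 done at 35, M2 done at 38
  Job 1: M1 done at 47, M2 done at 49
Makespan = 49

49


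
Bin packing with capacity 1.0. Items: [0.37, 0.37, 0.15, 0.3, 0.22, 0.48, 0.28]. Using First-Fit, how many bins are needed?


Place items sequentially using First-Fit:
  Item 0.37 -> new Bin 1
  Item 0.37 -> Bin 1 (now 0.74)
  Item 0.15 -> Bin 1 (now 0.89)
  Item 0.3 -> new Bin 2
  Item 0.22 -> Bin 2 (now 0.52)
  Item 0.48 -> Bin 2 (now 1.0)
  Item 0.28 -> new Bin 3
Total bins used = 3

3


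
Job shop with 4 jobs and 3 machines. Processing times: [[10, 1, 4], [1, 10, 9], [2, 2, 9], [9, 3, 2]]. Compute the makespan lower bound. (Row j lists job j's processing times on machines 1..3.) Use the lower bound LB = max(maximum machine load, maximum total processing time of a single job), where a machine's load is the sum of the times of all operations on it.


Machine loads:
  Machine 1: 10 + 1 + 2 + 9 = 22
  Machine 2: 1 + 10 + 2 + 3 = 16
  Machine 3: 4 + 9 + 9 + 2 = 24
Max machine load = 24
Job totals:
  Job 1: 15
  Job 2: 20
  Job 3: 13
  Job 4: 14
Max job total = 20
Lower bound = max(24, 20) = 24

24


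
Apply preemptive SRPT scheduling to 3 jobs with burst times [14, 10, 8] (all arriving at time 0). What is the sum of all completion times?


Since all jobs arrive at t=0, SRPT equals SPT ordering.
SPT order: [8, 10, 14]
Completion times:
  Job 1: p=8, C=8
  Job 2: p=10, C=18
  Job 3: p=14, C=32
Total completion time = 8 + 18 + 32 = 58

58


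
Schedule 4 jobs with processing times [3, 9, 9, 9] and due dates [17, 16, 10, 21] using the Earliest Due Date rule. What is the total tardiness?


Sort by due date (EDD order): [(9, 10), (9, 16), (3, 17), (9, 21)]
Compute completion times and tardiness:
  Job 1: p=9, d=10, C=9, tardiness=max(0,9-10)=0
  Job 2: p=9, d=16, C=18, tardiness=max(0,18-16)=2
  Job 3: p=3, d=17, C=21, tardiness=max(0,21-17)=4
  Job 4: p=9, d=21, C=30, tardiness=max(0,30-21)=9
Total tardiness = 15

15


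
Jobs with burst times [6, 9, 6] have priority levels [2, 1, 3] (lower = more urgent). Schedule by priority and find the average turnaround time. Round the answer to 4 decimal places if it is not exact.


Sort by priority (ascending = highest first):
Order: [(1, 9), (2, 6), (3, 6)]
Completion times:
  Priority 1, burst=9, C=9
  Priority 2, burst=6, C=15
  Priority 3, burst=6, C=21
Average turnaround = 45/3 = 15.0

15.0


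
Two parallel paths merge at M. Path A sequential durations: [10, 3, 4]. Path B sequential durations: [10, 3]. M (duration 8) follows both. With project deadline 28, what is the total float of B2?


Forward pass: ES(B2) = sum of predecessors on chain B = 10
EF = ES + duration = 10 + 3 = 13
Backward pass: LF(M) = deadline = 28; LS(M) = 28 - 8 = 20
LF(B2) = LS(M) - sum(successors on chain B) = 20 - 0 = 20
LS = LF - duration = 20 - 3 = 17
Total float = LS - ES = 17 - 10 = 7

7


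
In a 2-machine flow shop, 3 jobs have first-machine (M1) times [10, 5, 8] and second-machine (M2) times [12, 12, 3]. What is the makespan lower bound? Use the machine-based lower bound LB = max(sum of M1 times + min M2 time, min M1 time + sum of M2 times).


LB1 = sum(M1 times) + min(M2 times) = 23 + 3 = 26
LB2 = min(M1 times) + sum(M2 times) = 5 + 27 = 32
Lower bound = max(LB1, LB2) = max(26, 32) = 32

32


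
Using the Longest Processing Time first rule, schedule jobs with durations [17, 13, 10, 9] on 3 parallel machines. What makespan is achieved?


Sort jobs in decreasing order (LPT): [17, 13, 10, 9]
Assign each job to the least loaded machine:
  Machine 1: jobs [17], load = 17
  Machine 2: jobs [13], load = 13
  Machine 3: jobs [10, 9], load = 19
Makespan = max load = 19

19


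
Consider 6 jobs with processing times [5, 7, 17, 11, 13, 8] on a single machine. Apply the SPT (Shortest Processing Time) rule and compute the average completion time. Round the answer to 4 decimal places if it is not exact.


Sort jobs by processing time (SPT order): [5, 7, 8, 11, 13, 17]
Compute completion times sequentially:
  Job 1: processing = 5, completes at 5
  Job 2: processing = 7, completes at 12
  Job 3: processing = 8, completes at 20
  Job 4: processing = 11, completes at 31
  Job 5: processing = 13, completes at 44
  Job 6: processing = 17, completes at 61
Sum of completion times = 173
Average completion time = 173/6 = 28.8333

28.8333


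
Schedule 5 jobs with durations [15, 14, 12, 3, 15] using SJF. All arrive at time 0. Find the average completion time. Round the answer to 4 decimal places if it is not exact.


SJF order (ascending): [3, 12, 14, 15, 15]
Completion times:
  Job 1: burst=3, C=3
  Job 2: burst=12, C=15
  Job 3: burst=14, C=29
  Job 4: burst=15, C=44
  Job 5: burst=15, C=59
Average completion = 150/5 = 30.0

30.0


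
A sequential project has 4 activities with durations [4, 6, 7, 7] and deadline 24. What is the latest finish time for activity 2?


LF(activity 2) = deadline - sum of successor durations
Successors: activities 3 through 4 with durations [7, 7]
Sum of successor durations = 14
LF = 24 - 14 = 10

10


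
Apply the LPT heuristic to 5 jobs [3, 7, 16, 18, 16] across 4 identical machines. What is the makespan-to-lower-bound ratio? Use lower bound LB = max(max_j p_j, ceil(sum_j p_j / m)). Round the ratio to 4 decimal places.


LPT order: [18, 16, 16, 7, 3]
Machine loads after assignment: [18, 16, 16, 10]
LPT makespan = 18
Lower bound = max(max_job, ceil(total/4)) = max(18, 15) = 18
Ratio = 18 / 18 = 1.0

1.0


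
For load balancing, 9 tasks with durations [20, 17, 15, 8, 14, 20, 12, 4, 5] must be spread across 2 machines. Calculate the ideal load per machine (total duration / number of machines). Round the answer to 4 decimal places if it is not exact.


Total processing time = 20 + 17 + 15 + 8 + 14 + 20 + 12 + 4 + 5 = 115
Number of machines = 2
Ideal balanced load = 115 / 2 = 57.5

57.5


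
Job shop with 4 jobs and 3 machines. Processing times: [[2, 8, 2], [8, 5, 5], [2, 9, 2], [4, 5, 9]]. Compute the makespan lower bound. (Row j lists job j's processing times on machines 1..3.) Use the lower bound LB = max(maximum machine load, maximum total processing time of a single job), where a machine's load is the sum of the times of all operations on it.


Machine loads:
  Machine 1: 2 + 8 + 2 + 4 = 16
  Machine 2: 8 + 5 + 9 + 5 = 27
  Machine 3: 2 + 5 + 2 + 9 = 18
Max machine load = 27
Job totals:
  Job 1: 12
  Job 2: 18
  Job 3: 13
  Job 4: 18
Max job total = 18
Lower bound = max(27, 18) = 27

27


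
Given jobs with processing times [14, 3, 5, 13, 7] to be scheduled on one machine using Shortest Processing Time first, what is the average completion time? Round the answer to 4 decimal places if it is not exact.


Sort jobs by processing time (SPT order): [3, 5, 7, 13, 14]
Compute completion times sequentially:
  Job 1: processing = 3, completes at 3
  Job 2: processing = 5, completes at 8
  Job 3: processing = 7, completes at 15
  Job 4: processing = 13, completes at 28
  Job 5: processing = 14, completes at 42
Sum of completion times = 96
Average completion time = 96/5 = 19.2

19.2


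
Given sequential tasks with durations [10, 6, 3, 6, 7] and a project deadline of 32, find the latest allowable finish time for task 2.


LF(activity 2) = deadline - sum of successor durations
Successors: activities 3 through 5 with durations [3, 6, 7]
Sum of successor durations = 16
LF = 32 - 16 = 16

16


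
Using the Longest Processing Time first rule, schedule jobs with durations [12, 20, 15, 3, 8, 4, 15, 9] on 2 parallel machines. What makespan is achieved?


Sort jobs in decreasing order (LPT): [20, 15, 15, 12, 9, 8, 4, 3]
Assign each job to the least loaded machine:
  Machine 1: jobs [20, 12, 8, 3], load = 43
  Machine 2: jobs [15, 15, 9, 4], load = 43
Makespan = max load = 43

43


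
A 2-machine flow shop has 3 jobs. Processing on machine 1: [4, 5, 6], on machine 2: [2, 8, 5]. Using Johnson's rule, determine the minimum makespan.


Apply Johnson's rule:
  Group 1 (a <= b): [(2, 5, 8)]
  Group 2 (a > b): [(3, 6, 5), (1, 4, 2)]
Optimal job order: [2, 3, 1]
Schedule:
  Job 2: M1 done at 5, M2 done at 13
  Job 3: M1 done at 11, M2 done at 18
  Job 1: M1 done at 15, M2 done at 20
Makespan = 20

20


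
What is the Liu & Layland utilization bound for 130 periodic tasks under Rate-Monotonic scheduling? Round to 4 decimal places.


Compute 2^(1/130) = 1.0053461413
Subtract 1: 1.0053461413 - 1 = 0.0053461413
Multiply by n: 130 * 0.0053461413 = 0.6949983690
Round to 4 dp: 0.6950

0.6950


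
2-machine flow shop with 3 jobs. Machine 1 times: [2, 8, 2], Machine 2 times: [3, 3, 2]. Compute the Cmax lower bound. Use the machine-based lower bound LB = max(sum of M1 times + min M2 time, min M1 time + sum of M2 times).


LB1 = sum(M1 times) + min(M2 times) = 12 + 2 = 14
LB2 = min(M1 times) + sum(M2 times) = 2 + 8 = 10
Lower bound = max(LB1, LB2) = max(14, 10) = 14

14


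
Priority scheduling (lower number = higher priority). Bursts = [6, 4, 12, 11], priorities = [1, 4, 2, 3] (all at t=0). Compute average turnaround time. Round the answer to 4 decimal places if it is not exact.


Sort by priority (ascending = highest first):
Order: [(1, 6), (2, 12), (3, 11), (4, 4)]
Completion times:
  Priority 1, burst=6, C=6
  Priority 2, burst=12, C=18
  Priority 3, burst=11, C=29
  Priority 4, burst=4, C=33
Average turnaround = 86/4 = 21.5

21.5


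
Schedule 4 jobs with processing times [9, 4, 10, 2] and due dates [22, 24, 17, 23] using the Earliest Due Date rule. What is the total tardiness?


Sort by due date (EDD order): [(10, 17), (9, 22), (2, 23), (4, 24)]
Compute completion times and tardiness:
  Job 1: p=10, d=17, C=10, tardiness=max(0,10-17)=0
  Job 2: p=9, d=22, C=19, tardiness=max(0,19-22)=0
  Job 3: p=2, d=23, C=21, tardiness=max(0,21-23)=0
  Job 4: p=4, d=24, C=25, tardiness=max(0,25-24)=1
Total tardiness = 1

1


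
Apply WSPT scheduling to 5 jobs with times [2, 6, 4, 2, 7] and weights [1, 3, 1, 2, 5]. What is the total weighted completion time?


Compute p/w ratios and sort ascending (WSPT): [(2, 2), (7, 5), (2, 1), (6, 3), (4, 1)]
Compute weighted completion times:
  Job (p=2,w=2): C=2, w*C=2*2=4
  Job (p=7,w=5): C=9, w*C=5*9=45
  Job (p=2,w=1): C=11, w*C=1*11=11
  Job (p=6,w=3): C=17, w*C=3*17=51
  Job (p=4,w=1): C=21, w*C=1*21=21
Total weighted completion time = 132

132


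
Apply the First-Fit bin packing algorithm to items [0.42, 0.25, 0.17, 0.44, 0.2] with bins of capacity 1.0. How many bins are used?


Place items sequentially using First-Fit:
  Item 0.42 -> new Bin 1
  Item 0.25 -> Bin 1 (now 0.67)
  Item 0.17 -> Bin 1 (now 0.84)
  Item 0.44 -> new Bin 2
  Item 0.2 -> Bin 2 (now 0.64)
Total bins used = 2

2


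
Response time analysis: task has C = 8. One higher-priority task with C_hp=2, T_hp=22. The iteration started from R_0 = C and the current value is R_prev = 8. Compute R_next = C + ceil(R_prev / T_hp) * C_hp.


R_next = C + ceil(R_prev / T_hp) * C_hp
ceil(8 / 22) = ceil(0.3636) = 1
Interference = 1 * 2 = 2
R_next = 8 + 2 = 10

10


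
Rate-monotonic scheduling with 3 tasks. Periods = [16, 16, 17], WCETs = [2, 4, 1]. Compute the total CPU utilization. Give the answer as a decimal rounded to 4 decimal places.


Compute individual utilizations (exact fractions):
  Task 1: C/T = 2/16 = 1/8 (approx. 0.125)
  Task 2: C/T = 4/16 = 1/4 (approx. 0.25)
  Task 3: C/T = 1/17 (approx. 0.0588)
Total utilization U = 1/8 + 1/4 + 1/17 = 59/136
Rounded to 4 decimal places: U = 0.4338
RM (Liu & Layland) bound for 3 tasks = 0.779763; compare with U = 59/136 (approx. 0.433824)
U <= bound, so schedulable by RM sufficient condition.

0.4338


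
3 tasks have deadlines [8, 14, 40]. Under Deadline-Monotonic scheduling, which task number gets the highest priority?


Sort tasks by relative deadline (ascending):
  Task 1: deadline = 8
  Task 2: deadline = 14
  Task 3: deadline = 40
Priority order (highest first): [1, 2, 3]
Highest priority task = 1

1


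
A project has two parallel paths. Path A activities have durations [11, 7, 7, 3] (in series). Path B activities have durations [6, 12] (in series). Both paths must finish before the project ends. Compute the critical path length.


Path A total = 11 + 7 + 7 + 3 = 28
Path B total = 6 + 12 = 18
Critical path = longest path = max(28, 18) = 28

28


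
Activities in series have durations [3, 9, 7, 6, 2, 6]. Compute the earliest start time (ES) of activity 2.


Activity 2 starts after activities 1 through 1 complete.
Predecessor durations: [3]
ES = 3 = 3

3


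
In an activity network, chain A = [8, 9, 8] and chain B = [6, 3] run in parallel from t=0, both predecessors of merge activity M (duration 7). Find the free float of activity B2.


ES(B2) = sum of predecessors on chain B = 6
EF(B2) = ES + duration = 6 + 3 = 9
Successor of B2 is M. ES(M) = max(sum(A), sum(B)) = max(25, 9) = 25
Free float = ES(successor) - EF(current) = 25 - 9 = 16

16


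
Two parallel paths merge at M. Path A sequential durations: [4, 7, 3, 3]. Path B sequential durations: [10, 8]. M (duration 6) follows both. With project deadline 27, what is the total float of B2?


Forward pass: ES(B2) = sum of predecessors on chain B = 10
EF = ES + duration = 10 + 8 = 18
Backward pass: LF(M) = deadline = 27; LS(M) = 27 - 6 = 21
LF(B2) = LS(M) - sum(successors on chain B) = 21 - 0 = 21
LS = LF - duration = 21 - 8 = 13
Total float = LS - ES = 13 - 10 = 3

3


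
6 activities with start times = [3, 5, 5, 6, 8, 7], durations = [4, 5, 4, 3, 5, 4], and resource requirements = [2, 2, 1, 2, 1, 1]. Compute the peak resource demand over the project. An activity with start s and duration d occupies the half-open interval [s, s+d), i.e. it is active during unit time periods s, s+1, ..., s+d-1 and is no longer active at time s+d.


Each activity i is active on [start_i, start_i + duration_i).
Compute total resource usage per time slot:
  t=0: active resources = [], total = 0
  t=1: active resources = [], total = 0
  t=2: active resources = [], total = 0
  t=3: active resources = [2], total = 2
  t=4: active resources = [2], total = 2
  t=5: active resources = [2, 2, 1], total = 5
  t=6: active resources = [2, 2, 1, 2], total = 7
  t=7: active resources = [2, 1, 2, 1], total = 6
  t=8: active resources = [2, 1, 2, 1, 1], total = 7
  t=9: active resources = [2, 1, 1], total = 4
  t=10: active resources = [1, 1], total = 2
  t=11: active resources = [1], total = 1
  t=12: active resources = [1], total = 1
Peak resource demand = 7

7


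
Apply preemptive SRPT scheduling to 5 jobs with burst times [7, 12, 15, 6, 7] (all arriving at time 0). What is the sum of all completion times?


Since all jobs arrive at t=0, SRPT equals SPT ordering.
SPT order: [6, 7, 7, 12, 15]
Completion times:
  Job 1: p=6, C=6
  Job 2: p=7, C=13
  Job 3: p=7, C=20
  Job 4: p=12, C=32
  Job 5: p=15, C=47
Total completion time = 6 + 13 + 20 + 32 + 47 = 118

118


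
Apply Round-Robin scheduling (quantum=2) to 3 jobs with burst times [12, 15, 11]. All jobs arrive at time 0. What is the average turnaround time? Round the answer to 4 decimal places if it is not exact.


Time quantum = 2
Execution trace:
  J1 runs 2 units, time = 2
  J2 runs 2 units, time = 4
  J3 runs 2 units, time = 6
  J1 runs 2 units, time = 8
  J2 runs 2 units, time = 10
  J3 runs 2 units, time = 12
  J1 runs 2 units, time = 14
  J2 runs 2 units, time = 16
  J3 runs 2 units, time = 18
  J1 runs 2 units, time = 20
  J2 runs 2 units, time = 22
  J3 runs 2 units, time = 24
  J1 runs 2 units, time = 26
  J2 runs 2 units, time = 28
  J3 runs 2 units, time = 30
  J1 runs 2 units, time = 32
  J2 runs 2 units, time = 34
  J3 runs 1 units, time = 35
  J2 runs 2 units, time = 37
  J2 runs 1 units, time = 38
Finish times: [32, 38, 35]
Average turnaround = 105/3 = 35.0

35.0


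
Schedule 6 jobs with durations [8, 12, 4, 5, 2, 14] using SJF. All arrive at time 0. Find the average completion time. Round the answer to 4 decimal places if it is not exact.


SJF order (ascending): [2, 4, 5, 8, 12, 14]
Completion times:
  Job 1: burst=2, C=2
  Job 2: burst=4, C=6
  Job 3: burst=5, C=11
  Job 4: burst=8, C=19
  Job 5: burst=12, C=31
  Job 6: burst=14, C=45
Average completion = 114/6 = 19.0

19.0


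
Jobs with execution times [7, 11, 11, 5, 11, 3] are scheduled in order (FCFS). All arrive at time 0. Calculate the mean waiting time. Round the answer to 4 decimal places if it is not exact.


FCFS order (as given): [7, 11, 11, 5, 11, 3]
Waiting times:
  Job 1: wait = 0
  Job 2: wait = 7
  Job 3: wait = 18
  Job 4: wait = 29
  Job 5: wait = 34
  Job 6: wait = 45
Sum of waiting times = 133
Average waiting time = 133/6 = 22.1667

22.1667


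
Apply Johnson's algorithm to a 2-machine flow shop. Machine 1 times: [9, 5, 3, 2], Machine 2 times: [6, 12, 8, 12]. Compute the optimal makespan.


Apply Johnson's rule:
  Group 1 (a <= b): [(4, 2, 12), (3, 3, 8), (2, 5, 12)]
  Group 2 (a > b): [(1, 9, 6)]
Optimal job order: [4, 3, 2, 1]
Schedule:
  Job 4: M1 done at 2, M2 done at 14
  Job 3: M1 done at 5, M2 done at 22
  Job 2: M1 done at 10, M2 done at 34
  Job 1: M1 done at 19, M2 done at 40
Makespan = 40

40
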